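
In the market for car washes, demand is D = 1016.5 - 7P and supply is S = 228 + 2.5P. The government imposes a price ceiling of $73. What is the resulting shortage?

Shortage = 95

Equilibrium price would be P* = 83, so the ceiling at 73 binds.
At P = 73: D = 1016.5 − 7(73) = 505.5, S = 228 + 2.5(73) = 410.5.
Shortage = 505.5 − 410.5 = 95.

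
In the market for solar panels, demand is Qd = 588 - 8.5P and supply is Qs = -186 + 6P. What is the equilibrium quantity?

Q* = 3894/29

Set Qd = Qs: 588 - 8.5P = -186 + 6P.
774 = 14.5P, so P* = 1548/29.
Q* = 588 − 8.5(1548/29) = 3894/29.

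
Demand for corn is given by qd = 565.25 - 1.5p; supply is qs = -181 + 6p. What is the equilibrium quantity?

Set qd = qs: 565.25 - 1.5p = -181 + 6p.
746.25 = 7.5p, so p* = 99.5.
q* = 565.25 − 1.5(99.5) = 416.

q* = 416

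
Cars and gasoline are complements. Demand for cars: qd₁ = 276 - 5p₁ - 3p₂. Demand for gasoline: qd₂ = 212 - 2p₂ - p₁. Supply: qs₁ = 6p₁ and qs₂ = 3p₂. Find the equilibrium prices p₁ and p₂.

Market 1: 276 - 5p₁ - 3p₂ = 6p₁ → 11p₁ + 3p₂ = 276.
Market 2: 5p₂ + p₁ = 212.
Eliminating p₂: 5×(1) − 3×(2) gives 52p₁ = 744, so p₁ = 186/13.
Back-substitute into (2): p₂ = (212 − 1×186/13) / 5 = 514/13.

p₁ = 186/13, p₂ = 514/13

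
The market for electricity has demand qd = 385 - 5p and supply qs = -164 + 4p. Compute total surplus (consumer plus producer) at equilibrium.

Total surplus = 1440

Equilibrium: 385 - 5p = -164 + 4p gives p* = 61, q* = 80.
Demand choke price: p = 77; supply starts at p = 41.
CS = ½(77 − 61)(80) = 640; PS = ½(61 − 41)(80) = 800.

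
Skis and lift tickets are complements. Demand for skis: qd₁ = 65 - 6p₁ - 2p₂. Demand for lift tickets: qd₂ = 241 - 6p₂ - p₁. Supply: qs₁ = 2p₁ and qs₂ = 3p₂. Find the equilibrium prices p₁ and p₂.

p₁ = 103/70, p₂ = 1863/70

Market 1: 65 - 6p₁ - 2p₂ = 2p₁ → 8p₁ + 2p₂ = 65.
Market 2: 9p₂ + p₁ = 241.
Eliminating p₂: 9×(1) − 2×(2) gives 70p₁ = 103, so p₁ = 103/70.
Back-substitute into (2): p₂ = (241 − 1×103/70) / 9 = 1863/70.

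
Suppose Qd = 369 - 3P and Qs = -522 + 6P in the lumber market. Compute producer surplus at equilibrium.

Producer surplus = 432

Equilibrium: 369 - 3P = -522 + 6P gives P* = 99, Q* = 72.
Supply starts at P = 87 (where Qs = 0).
PS = ½(99 − 87)(72) = 432.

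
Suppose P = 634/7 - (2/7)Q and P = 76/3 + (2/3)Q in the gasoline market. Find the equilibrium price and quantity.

Set the two price expressions equal: 634/7 - (2/7)Q = 76/3 + (2/3)Q.
1370/21 = (20/21)Q, so Q* = 68.5.
P* = 634/7 − (2/7)(68.5) = 71.

P* = 71, Q* = 68.5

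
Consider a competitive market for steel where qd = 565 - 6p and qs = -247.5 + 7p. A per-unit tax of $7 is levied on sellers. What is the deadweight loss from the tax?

Pre-tax equilibrium: p* = 62.5, q* = 190.
Tax on sellers shifts supply to qs = -247.5 + 7(p − 7) = -296.5 + 7p.
565 - 6p = -296.5 + 7p gives buyer price pb = 1723/26; sellers receive ps = 1723/26 − 7 = 1541/26.
New quantity: q = 565 − 6(1723/26) = 2176/13.
DWL = ½ × 7 × (190 − 2176/13) = 1029/13.

Deadweight loss = 1029/13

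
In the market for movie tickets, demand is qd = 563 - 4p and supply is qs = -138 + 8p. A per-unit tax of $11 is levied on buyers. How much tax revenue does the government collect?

Pre-tax equilibrium: p* = 701/12, q* = 988/3.
Tax on buyers shifts demand to qd = 563 − 4(p + 11) = 519 - 4p.
519 - 4p = -138 + 8p gives seller price ps = 54.75; buyers pay pb = 54.75 + 11 = 65.75.
New quantity: q = 563 − 4(65.75) = 300.
Revenue = 11 × 300 = 3300.

Tax revenue = 3300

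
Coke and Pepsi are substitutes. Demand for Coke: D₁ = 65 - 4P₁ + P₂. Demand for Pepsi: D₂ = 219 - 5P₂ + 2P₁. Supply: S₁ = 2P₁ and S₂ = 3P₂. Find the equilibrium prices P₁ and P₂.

Market 1: 65 - 4P₁ + P₂ = 2P₁ → 6P₁ - P₂ = 65.
Market 2: 8P₂ - 2P₁ = 219.
Eliminating P₂: 8×(1) + 1×(2) gives 46P₁ = 739, so P₁ = 739/46.
Back-substitute into (2): P₂ = (219 + 2×739/46) / 8 = 722/23.

P₁ = 739/46, P₂ = 722/23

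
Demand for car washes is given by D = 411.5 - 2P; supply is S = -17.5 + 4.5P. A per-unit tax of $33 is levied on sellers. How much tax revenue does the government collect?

Tax revenue = 200607/26

Pre-tax equilibrium: P* = 66, Q* = 279.5.
Tax on sellers shifts supply to S = -17.5 + 4.5(P − 33) = -166 + 4.5P.
411.5 - 2P = -166 + 4.5P gives buyer price Pb = 1155/13; sellers receive Ps = 1155/13 − 33 = 726/13.
New quantity: Q = 411.5 − 2(1155/13) = 6079/26.
Revenue = 33 × 6079/26 = 200607/26.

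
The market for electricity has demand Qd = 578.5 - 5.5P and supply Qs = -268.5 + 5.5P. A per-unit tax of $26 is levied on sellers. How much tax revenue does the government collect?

Pre-tax equilibrium: P* = 77, Q* = 155.
Tax on sellers shifts supply to Qs = -268.5 + 5.5(P − 26) = -411.5 + 5.5P.
578.5 - 5.5P = -411.5 + 5.5P gives buyer price Pb = 90; sellers receive Ps = 90 − 26 = 64.
New quantity: Q = 578.5 − 5.5(90) = 83.5.
Revenue = 26 × 83.5 = 2171.

Tax revenue = 2171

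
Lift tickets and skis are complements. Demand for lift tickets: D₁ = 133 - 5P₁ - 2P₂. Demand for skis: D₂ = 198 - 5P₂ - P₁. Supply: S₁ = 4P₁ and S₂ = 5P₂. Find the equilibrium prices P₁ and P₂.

Market 1: 133 - 5P₁ - 2P₂ = 4P₁ → 9P₁ + 2P₂ = 133.
Market 2: 10P₂ + P₁ = 198.
Eliminating P₂: 10×(1) − 2×(2) gives 88P₁ = 934, so P₁ = 467/44.
Back-substitute into (2): P₂ = (198 − 1×467/44) / 10 = 1649/88.

P₁ = 467/44, P₂ = 1649/88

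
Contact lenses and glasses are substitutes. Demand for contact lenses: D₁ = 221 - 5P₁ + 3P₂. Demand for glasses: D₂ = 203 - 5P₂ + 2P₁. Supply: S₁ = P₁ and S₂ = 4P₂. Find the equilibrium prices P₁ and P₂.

P₁ = 54.125, P₂ = 415/12

Market 1: 221 - 5P₁ + 3P₂ = P₁ → 6P₁ - 3P₂ = 221.
Market 2: 9P₂ - 2P₁ = 203.
Eliminating P₂: 9×(1) + 3×(2) gives 48P₁ = 2598, so P₁ = 54.125.
Back-substitute into (2): P₂ = (203 + 2×54.125) / 9 = 415/12.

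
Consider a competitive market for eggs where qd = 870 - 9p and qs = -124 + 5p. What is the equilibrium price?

Set qd = qs: 870 - 9p = -124 + 5p.
994 = 14p, so p* = 71.
q* = 870 − 9(71) = 231.

p* = 71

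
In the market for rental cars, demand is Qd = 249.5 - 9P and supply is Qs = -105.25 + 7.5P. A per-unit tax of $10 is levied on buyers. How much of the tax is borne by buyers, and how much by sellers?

Pre-tax equilibrium: P* = 21.5, Q* = 56.
Tax on buyers shifts demand to Qd = 249.5 − 9(P + 10) = 159.5 - 9P.
159.5 - 9P = -105.25 + 7.5P gives seller price Ps = 353/22; buyers pay Pb = 353/22 + 10 = 573/22.
New quantity: Q = 249.5 − 9(573/22) = 166/11.
Buyer burden = 573/22 − 21.5 = 50/11; seller burden = 21.5 − 353/22 = 60/11.

Buyers bear 50/11, sellers bear 60/11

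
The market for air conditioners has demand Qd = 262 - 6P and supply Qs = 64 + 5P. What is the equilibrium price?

Set Qd = Qs: 262 - 6P = 64 + 5P.
198 = 11P, so P* = 18.
Q* = 262 − 6(18) = 154.

P* = 18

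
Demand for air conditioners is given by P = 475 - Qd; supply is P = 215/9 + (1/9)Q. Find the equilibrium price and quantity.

P* = 69, Q* = 406

Set the two price expressions equal: 475 - Q = 215/9 + (1/9)Q.
4060/9 = (10/9)Q, so Q* = 406.
P* = 475 − (1)(406) = 69.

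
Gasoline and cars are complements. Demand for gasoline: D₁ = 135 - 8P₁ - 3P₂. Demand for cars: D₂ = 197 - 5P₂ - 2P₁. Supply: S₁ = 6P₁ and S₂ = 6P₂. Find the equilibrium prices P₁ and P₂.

Market 1: 135 - 8P₁ - 3P₂ = 6P₁ → 14P₁ + 3P₂ = 135.
Market 2: 11P₂ + 2P₁ = 197.
Eliminating P₂: 11×(1) − 3×(2) gives 148P₁ = 894, so P₁ = 447/74.
Back-substitute into (2): P₂ = (197 − 2×447/74) / 11 = 622/37.

P₁ = 447/74, P₂ = 622/37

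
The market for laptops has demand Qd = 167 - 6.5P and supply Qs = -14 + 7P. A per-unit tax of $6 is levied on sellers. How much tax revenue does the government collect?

Tax revenue = 3220/9

Pre-tax equilibrium: P* = 362/27, Q* = 2156/27.
Tax on sellers shifts supply to Qs = -14 + 7(P − 6) = -56 + 7P.
167 - 6.5P = -56 + 7P gives buyer price Pb = 446/27; sellers receive Ps = 446/27 − 6 = 284/27.
New quantity: Q = 167 − 6.5(446/27) = 1610/27.
Revenue = 6 × 1610/27 = 3220/9.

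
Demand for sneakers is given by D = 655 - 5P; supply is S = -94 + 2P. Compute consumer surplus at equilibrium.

Equilibrium: 655 - 5P = -94 + 2P gives P* = 107, Q* = 120.
Demand choke price (D = 0): P = 131.
CS = ½(131 − 107)(120) = 1440.

Consumer surplus = 1440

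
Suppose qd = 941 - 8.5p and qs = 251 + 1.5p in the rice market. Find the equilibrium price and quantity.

Set qd = qs: 941 - 8.5p = 251 + 1.5p.
690 = 10p, so p* = 69.
q* = 941 − 8.5(69) = 354.5.

p* = 69, q* = 354.5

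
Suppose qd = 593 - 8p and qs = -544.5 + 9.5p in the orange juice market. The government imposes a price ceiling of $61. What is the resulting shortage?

Shortage = 70

Equilibrium price would be p* = 65, so the ceiling at 61 binds.
At p = 61: qd = 593 − 8(61) = 105, qs = -544.5 + 9.5(61) = 35.
Shortage = 105 − 35 = 70.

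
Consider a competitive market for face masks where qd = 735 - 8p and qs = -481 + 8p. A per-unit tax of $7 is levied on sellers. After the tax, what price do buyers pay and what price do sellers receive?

Buyers pay $79.5, sellers receive $72.5

Pre-tax equilibrium: p* = 76, q* = 127.
Tax on sellers shifts supply to qs = -481 + 8(p − 7) = -537 + 8p.
735 - 8p = -537 + 8p gives buyer price pb = 79.5; sellers receive ps = 79.5 − 7 = 72.5.
New quantity: q = 735 − 8(79.5) = 99.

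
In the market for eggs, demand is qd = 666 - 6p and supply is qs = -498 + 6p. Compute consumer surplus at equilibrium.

Equilibrium: 666 - 6p = -498 + 6p gives p* = 97, q* = 84.
Demand choke price (qd = 0): p = 111.
CS = ½(111 − 97)(84) = 588.

Consumer surplus = 588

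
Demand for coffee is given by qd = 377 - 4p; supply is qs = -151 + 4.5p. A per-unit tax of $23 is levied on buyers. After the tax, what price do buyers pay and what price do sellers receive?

Pre-tax equilibrium: p* = 1056/17, q* = 2185/17.
Tax on buyers shifts demand to qd = 377 − 4(p + 23) = 285 - 4p.
285 - 4p = -151 + 4.5p gives seller price ps = 872/17; buyers pay pb = 872/17 + 23 = 1263/17.
New quantity: q = 377 − 4(1263/17) = 1357/17.

Buyers pay 1263/17, sellers receive 872/17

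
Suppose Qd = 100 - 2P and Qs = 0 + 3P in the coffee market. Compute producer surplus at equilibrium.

Producer surplus = 600

Equilibrium: 100 - 2P = 0 + 3P gives P* = 20, Q* = 60.
Supply starts at P = 0 (where Qs = 0).
PS = ½(20 − 0)(60) = 600.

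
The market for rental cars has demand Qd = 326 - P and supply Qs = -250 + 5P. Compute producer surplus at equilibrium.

Equilibrium: 326 - P = -250 + 5P gives P* = 96, Q* = 230.
Supply starts at P = 50 (where Qs = 0).
PS = ½(96 − 50)(230) = 5290.

Producer surplus = 5290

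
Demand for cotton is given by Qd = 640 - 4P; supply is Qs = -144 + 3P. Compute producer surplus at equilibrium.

Producer surplus = 6144

Equilibrium: 640 - 4P = -144 + 3P gives P* = 112, Q* = 192.
Supply starts at P = 48 (where Qs = 0).
PS = ½(112 − 48)(192) = 6144.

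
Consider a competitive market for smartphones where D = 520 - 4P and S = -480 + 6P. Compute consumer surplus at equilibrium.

Consumer surplus = 1800

Equilibrium: 520 - 4P = -480 + 6P gives P* = 100, Q* = 120.
Demand choke price (D = 0): P = 130.
CS = ½(130 − 100)(120) = 1800.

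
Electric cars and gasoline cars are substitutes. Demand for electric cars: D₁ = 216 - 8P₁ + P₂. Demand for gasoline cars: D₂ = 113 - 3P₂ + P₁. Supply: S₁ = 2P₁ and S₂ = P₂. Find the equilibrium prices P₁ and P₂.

P₁ = 977/39, P₂ = 1346/39

Market 1: 216 - 8P₁ + P₂ = 2P₁ → 10P₁ - P₂ = 216.
Market 2: 4P₂ - P₁ = 113.
Eliminating P₂: 4×(1) + 1×(2) gives 39P₁ = 977, so P₁ = 977/39.
Back-substitute into (2): P₂ = (113 + 1×977/39) / 4 = 1346/39.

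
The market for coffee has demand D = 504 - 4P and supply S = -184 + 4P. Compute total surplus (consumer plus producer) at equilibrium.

Total surplus = 6400

Equilibrium: 504 - 4P = -184 + 4P gives P* = 86, Q* = 160.
Demand choke price: P = 126; supply starts at P = 46.
CS = ½(126 − 86)(160) = 3200; PS = ½(86 − 46)(160) = 3200.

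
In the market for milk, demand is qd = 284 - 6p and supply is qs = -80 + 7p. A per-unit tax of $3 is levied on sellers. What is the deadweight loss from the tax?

Pre-tax equilibrium: p* = 28, q* = 116.
Tax on sellers shifts supply to qs = -80 + 7(p − 3) = -101 + 7p.
284 - 6p = -101 + 7p gives buyer price pb = 385/13; sellers receive ps = 385/13 − 3 = 346/13.
New quantity: q = 284 − 6(385/13) = 1382/13.
DWL = ½ × 3 × (116 − 1382/13) = 189/13.

Deadweight loss = 189/13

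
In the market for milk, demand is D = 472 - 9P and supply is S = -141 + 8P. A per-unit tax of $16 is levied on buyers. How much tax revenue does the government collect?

Tax revenue = 21680/17

Pre-tax equilibrium: P* = 613/17, Q* = 2507/17.
Tax on buyers shifts demand to D = 472 − 9(P + 16) = 328 - 9P.
328 - 9P = -141 + 8P gives seller price Ps = 469/17; buyers pay Pb = 469/17 + 16 = 741/17.
New quantity: Q = 472 − 9(741/17) = 1355/17.
Revenue = 16 × 1355/17 = 21680/17.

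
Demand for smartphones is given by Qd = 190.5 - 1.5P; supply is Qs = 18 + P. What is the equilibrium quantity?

Set Qd = Qs: 190.5 - 1.5P = 18 + P.
172.5 = 2.5P, so P* = 69.
Q* = 190.5 − 1.5(69) = 87.

Q* = 87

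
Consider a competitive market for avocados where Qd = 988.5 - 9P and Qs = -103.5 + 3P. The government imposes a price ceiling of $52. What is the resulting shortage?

Equilibrium price would be P* = 91, so the ceiling at 52 binds.
At P = 52: Qd = 988.5 − 9(52) = 520.5, Qs = -103.5 + 3(52) = 52.5.
Shortage = 520.5 − 52.5 = 468.

Shortage = 468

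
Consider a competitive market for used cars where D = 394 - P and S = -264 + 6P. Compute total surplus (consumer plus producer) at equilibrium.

Total surplus = 52500

Equilibrium: 394 - P = -264 + 6P gives P* = 94, Q* = 300.
Demand choke price: P = 394; supply starts at P = 44.
CS = ½(394 − 94)(300) = 45000; PS = ½(94 − 44)(300) = 7500.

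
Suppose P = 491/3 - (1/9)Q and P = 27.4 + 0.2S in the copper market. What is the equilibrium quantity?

Set the two price expressions equal: 491/3 - (1/9)Q = 27.4 + 0.2Q.
2044/15 = (14/45)Q, so Q* = 438.
P* = 491/3 − (1/9)(438) = 115.

Q* = 438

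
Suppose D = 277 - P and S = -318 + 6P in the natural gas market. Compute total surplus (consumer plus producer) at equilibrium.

Total surplus = 21504

Equilibrium: 277 - P = -318 + 6P gives P* = 85, Q* = 192.
Demand choke price: P = 277; supply starts at P = 53.
CS = ½(277 − 85)(192) = 18432; PS = ½(85 − 53)(192) = 3072.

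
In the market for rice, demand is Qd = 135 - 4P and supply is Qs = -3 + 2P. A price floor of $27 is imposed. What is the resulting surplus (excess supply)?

Equilibrium price would be P* = 23, so the floor at 27 binds.
At P = 27: Qd = 27, Qs = 51.
Surplus = 51 − 27 = 24.

Surplus = 24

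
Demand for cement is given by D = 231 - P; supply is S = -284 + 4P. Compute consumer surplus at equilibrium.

Consumer surplus = 8192

Equilibrium: 231 - P = -284 + 4P gives P* = 103, Q* = 128.
Demand choke price (D = 0): P = 231.
CS = ½(231 − 103)(128) = 8192.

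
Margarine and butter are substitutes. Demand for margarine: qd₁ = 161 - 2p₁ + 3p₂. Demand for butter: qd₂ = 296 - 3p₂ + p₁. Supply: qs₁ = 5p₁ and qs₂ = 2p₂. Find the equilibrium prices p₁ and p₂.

Market 1: 161 - 2p₁ + 3p₂ = 5p₁ → 7p₁ - 3p₂ = 161.
Market 2: 5p₂ - p₁ = 296.
Eliminating p₂: 5×(1) + 3×(2) gives 32p₁ = 1693, so p₁ = 52.90625.
Back-substitute into (2): p₂ = (296 + 1×52.90625) / 5 = 69.78125.

p₁ = 52.90625, p₂ = 69.78125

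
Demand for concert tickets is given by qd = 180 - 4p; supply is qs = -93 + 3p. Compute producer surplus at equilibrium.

Equilibrium: 180 - 4p = -93 + 3p gives p* = 39, q* = 24.
Supply starts at p = 31 (where qs = 0).
PS = ½(39 − 31)(24) = 96.

Producer surplus = 96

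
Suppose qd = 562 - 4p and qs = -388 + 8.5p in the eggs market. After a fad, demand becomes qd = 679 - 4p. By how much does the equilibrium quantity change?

Δq = 79.56

Original equilibrium: p* = 76, q* = 258.
New equilibrium: 679 - 4p = -388 + 8.5p, so 1067 = 12.5p and p' = 85.36; q' = 679 − 4(85.36) = 337.56.
Change in quantity: 337.56 − 258 = 79.56.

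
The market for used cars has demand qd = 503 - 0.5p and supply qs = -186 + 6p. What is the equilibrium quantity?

Set qd = qs: 503 - 0.5p = -186 + 6p.
689 = 6.5p, so p* = 106.
q* = 503 − 0.5(106) = 450.

q* = 450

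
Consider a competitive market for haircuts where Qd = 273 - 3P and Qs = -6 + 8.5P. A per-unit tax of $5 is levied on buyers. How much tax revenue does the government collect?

Tax revenue = 21750/23

Pre-tax equilibrium: P* = 558/23, Q* = 4605/23.
Tax on buyers shifts demand to Qd = 273 − 3(P + 5) = 258 - 3P.
258 - 3P = -6 + 8.5P gives seller price Ps = 528/23; buyers pay Pb = 528/23 + 5 = 643/23.
New quantity: Q = 273 − 3(643/23) = 4350/23.
Revenue = 5 × 4350/23 = 21750/23.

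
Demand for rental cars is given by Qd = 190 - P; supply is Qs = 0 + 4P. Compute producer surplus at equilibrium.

Equilibrium: 190 - P = 0 + 4P gives P* = 38, Q* = 152.
Supply starts at P = 0 (where Qs = 0).
PS = ½(38 − 0)(152) = 2888.

Producer surplus = 2888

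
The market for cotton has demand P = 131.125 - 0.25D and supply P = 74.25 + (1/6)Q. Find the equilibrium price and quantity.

P* = 97, Q* = 136.5

Set the two price expressions equal: 131.125 - 0.25Q = 74.25 + (1/6)Q.
56.875 = (5/12)Q, so Q* = 136.5.
P* = 131.125 − (0.25)(136.5) = 97.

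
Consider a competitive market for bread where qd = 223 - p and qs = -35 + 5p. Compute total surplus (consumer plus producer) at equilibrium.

Equilibrium: 223 - p = -35 + 5p gives p* = 43, q* = 180.
Demand choke price: p = 223; supply starts at p = 7.
CS = ½(223 − 43)(180) = 16200; PS = ½(43 − 7)(180) = 3240.

Total surplus = 19440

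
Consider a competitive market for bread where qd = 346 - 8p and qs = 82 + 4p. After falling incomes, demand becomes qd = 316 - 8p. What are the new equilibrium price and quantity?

Original equilibrium: p* = 22, q* = 170.
New equilibrium: 316 - 8p = 82 + 4p, so 234 = 12p and p' = 19.5; q' = 316 − 8(19.5) = 160.

p' = 19.5, q' = 160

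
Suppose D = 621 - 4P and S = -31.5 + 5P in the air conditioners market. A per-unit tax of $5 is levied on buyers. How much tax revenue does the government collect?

Tax revenue = 14395/9

Pre-tax equilibrium: P* = 72.5, Q* = 331.
Tax on buyers shifts demand to D = 621 − 4(P + 5) = 601 - 4P.
601 - 4P = -31.5 + 5P gives seller price Ps = 1265/18; buyers pay Pb = 1265/18 + 5 = 1355/18.
New quantity: Q = 621 − 4(1355/18) = 2879/9.
Revenue = 5 × 2879/9 = 14395/9.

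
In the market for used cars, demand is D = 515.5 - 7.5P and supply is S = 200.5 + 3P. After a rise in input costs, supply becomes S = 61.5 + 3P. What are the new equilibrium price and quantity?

P' = 908/21, Q' = 2677/14

Original equilibrium: P* = 30, Q* = 290.5.
New equilibrium: 515.5 - 7.5P = 61.5 + 3P, so 454 = 10.5P and P' = 908/21; Q' = 515.5 − 7.5(908/21) = 2677/14.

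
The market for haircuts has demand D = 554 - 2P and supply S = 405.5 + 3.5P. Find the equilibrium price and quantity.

Set D = S: 554 - 2P = 405.5 + 3.5P.
148.5 = 5.5P, so P* = 27.
Q* = 554 − 2(27) = 500.

P* = 27, Q* = 500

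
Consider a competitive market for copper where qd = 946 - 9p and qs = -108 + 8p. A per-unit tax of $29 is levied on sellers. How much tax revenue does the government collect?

Pre-tax equilibrium: p* = 62, q* = 388.
Tax on sellers shifts supply to qs = -108 + 8(p − 29) = -340 + 8p.
946 - 9p = -340 + 8p gives buyer price pb = 1286/17; sellers receive ps = 1286/17 − 29 = 793/17.
New quantity: q = 946 − 9(1286/17) = 4508/17.
Revenue = 29 × 4508/17 = 130732/17.

Tax revenue = 130732/17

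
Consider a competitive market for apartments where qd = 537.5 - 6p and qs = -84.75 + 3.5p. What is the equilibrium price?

p* = 65.5

Set qd = qs: 537.5 - 6p = -84.75 + 3.5p.
622.25 = 9.5p, so p* = 65.5.
q* = 537.5 − 6(65.5) = 144.5.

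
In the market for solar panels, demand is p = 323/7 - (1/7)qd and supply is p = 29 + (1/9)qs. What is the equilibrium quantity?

q* = 67.5

Set the two price expressions equal: 323/7 - (1/7)q = 29 + (1/9)q.
120/7 = (16/63)q, so q* = 67.5.
p* = 323/7 − (1/7)(67.5) = 36.5.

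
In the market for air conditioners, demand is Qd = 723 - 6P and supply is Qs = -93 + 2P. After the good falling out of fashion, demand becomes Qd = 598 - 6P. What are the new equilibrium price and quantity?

Original equilibrium: P* = 102, Q* = 111.
New equilibrium: 598 - 6P = -93 + 2P, so 691 = 8P and P' = 86.375; Q' = 598 − 6(86.375) = 79.75.

P' = 86.375, Q' = 79.75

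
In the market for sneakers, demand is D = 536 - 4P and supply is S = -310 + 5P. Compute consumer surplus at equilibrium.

Equilibrium: 536 - 4P = -310 + 5P gives P* = 94, Q* = 160.
Demand choke price (D = 0): P = 134.
CS = ½(134 − 94)(160) = 3200.

Consumer surplus = 3200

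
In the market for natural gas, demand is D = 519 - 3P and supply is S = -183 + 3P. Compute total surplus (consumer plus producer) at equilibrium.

Total surplus = 9408

Equilibrium: 519 - 3P = -183 + 3P gives P* = 117, Q* = 168.
Demand choke price: P = 173; supply starts at P = 61.
CS = ½(173 − 117)(168) = 4704; PS = ½(117 − 61)(168) = 4704.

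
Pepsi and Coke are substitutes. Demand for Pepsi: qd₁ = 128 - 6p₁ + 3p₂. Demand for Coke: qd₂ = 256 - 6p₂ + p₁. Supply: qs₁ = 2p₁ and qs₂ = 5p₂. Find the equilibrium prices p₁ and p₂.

Market 1: 128 - 6p₁ + 3p₂ = 2p₁ → 8p₁ - 3p₂ = 128.
Market 2: 11p₂ - p₁ = 256.
Eliminating p₂: 11×(1) + 3×(2) gives 85p₁ = 2176, so p₁ = 25.6.
Back-substitute into (2): p₂ = (256 + 1×25.6) / 11 = 25.6.

p₁ = 25.6, p₂ = 25.6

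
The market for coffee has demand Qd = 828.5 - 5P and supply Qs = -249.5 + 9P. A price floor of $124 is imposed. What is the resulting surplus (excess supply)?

Surplus = 658

Equilibrium price would be P* = 77, so the floor at 124 binds.
At P = 124: Qd = 208.5, Qs = 866.5.
Surplus = 866.5 − 208.5 = 658.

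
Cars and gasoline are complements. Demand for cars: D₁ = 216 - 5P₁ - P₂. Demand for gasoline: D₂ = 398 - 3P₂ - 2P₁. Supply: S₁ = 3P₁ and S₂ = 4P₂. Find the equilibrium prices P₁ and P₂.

Market 1: 216 - 5P₁ - P₂ = 3P₁ → 8P₁ + P₂ = 216.
Market 2: 7P₂ + 2P₁ = 398.
Eliminating P₂: 7×(1) − 1×(2) gives 54P₁ = 1114, so P₁ = 557/27.
Back-substitute into (2): P₂ = (398 − 2×557/27) / 7 = 1376/27.

P₁ = 557/27, P₂ = 1376/27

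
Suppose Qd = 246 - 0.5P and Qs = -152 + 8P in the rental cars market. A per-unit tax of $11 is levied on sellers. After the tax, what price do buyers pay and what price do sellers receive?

Pre-tax equilibrium: P* = 796/17, Q* = 3784/17.
Tax on sellers shifts supply to Qs = -152 + 8(P − 11) = -240 + 8P.
246 - 0.5P = -240 + 8P gives buyer price Pb = 972/17; sellers receive Ps = 972/17 − 11 = 785/17.
New quantity: Q = 246 − 0.5(972/17) = 3696/17.

Buyers pay 972/17, sellers receive 785/17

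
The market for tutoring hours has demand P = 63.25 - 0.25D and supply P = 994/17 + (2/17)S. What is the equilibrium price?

Set the two price expressions equal: 63.25 - 0.25Q = 994/17 + (2/17)Q.
325/68 = (25/68)Q, so Q* = 13.
P* = 63.25 − (0.25)(13) = 60.

P* = 60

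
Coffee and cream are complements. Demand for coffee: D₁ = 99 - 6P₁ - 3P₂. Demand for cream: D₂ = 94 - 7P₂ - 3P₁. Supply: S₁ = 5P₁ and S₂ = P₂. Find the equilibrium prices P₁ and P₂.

P₁ = 510/79, P₂ = 737/79

Market 1: 99 - 6P₁ - 3P₂ = 5P₁ → 11P₁ + 3P₂ = 99.
Market 2: 8P₂ + 3P₁ = 94.
Eliminating P₂: 8×(1) − 3×(2) gives 79P₁ = 510, so P₁ = 510/79.
Back-substitute into (2): P₂ = (94 − 3×510/79) / 8 = 737/79.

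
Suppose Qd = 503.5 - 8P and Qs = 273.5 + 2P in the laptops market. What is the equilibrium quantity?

Q* = 319.5

Set Qd = Qs: 503.5 - 8P = 273.5 + 2P.
230 = 10P, so P* = 23.
Q* = 503.5 − 8(23) = 319.5.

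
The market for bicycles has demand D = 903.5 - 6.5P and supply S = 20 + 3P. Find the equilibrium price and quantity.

P* = 93, Q* = 299

Set D = S: 903.5 - 6.5P = 20 + 3P.
883.5 = 9.5P, so P* = 93.
Q* = 903.5 − 6.5(93) = 299.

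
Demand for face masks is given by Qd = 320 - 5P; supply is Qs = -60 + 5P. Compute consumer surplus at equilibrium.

Consumer surplus = 1690

Equilibrium: 320 - 5P = -60 + 5P gives P* = 38, Q* = 130.
Demand choke price (Qd = 0): P = 64.
CS = ½(64 − 38)(130) = 1690.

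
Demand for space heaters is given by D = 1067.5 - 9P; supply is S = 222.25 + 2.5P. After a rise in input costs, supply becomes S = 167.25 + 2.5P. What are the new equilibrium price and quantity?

Original equilibrium: P* = 73.5, Q* = 406.
New equilibrium: 1067.5 - 9P = 167.25 + 2.5P, so 900.25 = 11.5P and P' = 3601/46; Q' = 1067.5 − 9(3601/46) = 8348/23.

P' = 3601/46, Q' = 8348/23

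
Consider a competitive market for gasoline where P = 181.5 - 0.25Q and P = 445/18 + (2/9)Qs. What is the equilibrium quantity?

Set the two price expressions equal: 181.5 - 0.25Q = 445/18 + (2/9)Q.
1411/9 = (17/36)Q, so Q* = 332.
P* = 181.5 − (0.25)(332) = 98.5.

Q* = 332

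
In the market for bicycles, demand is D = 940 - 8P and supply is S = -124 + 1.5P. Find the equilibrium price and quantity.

Set D = S: 940 - 8P = -124 + 1.5P.
1064 = 9.5P, so P* = 112.
Q* = 940 − 8(112) = 44.

P* = 112, Q* = 44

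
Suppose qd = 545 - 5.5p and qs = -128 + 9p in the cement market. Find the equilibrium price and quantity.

p* = 1346/29, q* = 8402/29

Set qd = qs: 545 - 5.5p = -128 + 9p.
673 = 14.5p, so p* = 1346/29.
q* = 545 − 5.5(1346/29) = 8402/29.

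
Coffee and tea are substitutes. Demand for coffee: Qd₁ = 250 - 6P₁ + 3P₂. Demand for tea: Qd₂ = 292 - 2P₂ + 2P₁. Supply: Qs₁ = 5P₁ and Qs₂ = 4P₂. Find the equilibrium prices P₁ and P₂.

Market 1: 250 - 6P₁ + 3P₂ = 5P₁ → 11P₁ - 3P₂ = 250.
Market 2: 6P₂ - 2P₁ = 292.
Eliminating P₂: 6×(1) + 3×(2) gives 60P₁ = 2376, so P₁ = 39.6.
Back-substitute into (2): P₂ = (292 + 2×39.6) / 6 = 928/15.

P₁ = 39.6, P₂ = 928/15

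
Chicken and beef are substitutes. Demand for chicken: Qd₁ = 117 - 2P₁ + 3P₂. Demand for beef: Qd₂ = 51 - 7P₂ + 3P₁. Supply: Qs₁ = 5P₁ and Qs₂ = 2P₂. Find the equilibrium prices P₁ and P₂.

Market 1: 117 - 2P₁ + 3P₂ = 5P₁ → 7P₁ - 3P₂ = 117.
Market 2: 9P₂ - 3P₁ = 51.
Eliminating P₂: 9×(1) + 3×(2) gives 54P₁ = 1206, so P₁ = 67/3.
Back-substitute into (2): P₂ = (51 + 3×67/3) / 9 = 118/9.

P₁ = 67/3, P₂ = 118/9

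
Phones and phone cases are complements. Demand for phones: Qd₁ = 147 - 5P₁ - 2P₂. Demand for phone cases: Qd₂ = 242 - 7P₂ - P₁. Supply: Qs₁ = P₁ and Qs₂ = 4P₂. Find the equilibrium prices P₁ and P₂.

Market 1: 147 - 5P₁ - 2P₂ = P₁ → 6P₁ + 2P₂ = 147.
Market 2: 11P₂ + P₁ = 242.
Eliminating P₂: 11×(1) − 2×(2) gives 64P₁ = 1133, so P₁ = 17.703125.
Back-substitute into (2): P₂ = (242 − 1×17.703125) / 11 = 20.390625.

P₁ = 17.703125, P₂ = 20.390625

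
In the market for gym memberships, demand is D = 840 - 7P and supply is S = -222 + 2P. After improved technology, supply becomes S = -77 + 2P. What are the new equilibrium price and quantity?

Original equilibrium: P* = 118, Q* = 14.
New equilibrium: 840 - 7P = -77 + 2P, so 917 = 9P and P' = 917/9; Q' = 840 − 7(917/9) = 1141/9.

P' = 917/9, Q' = 1141/9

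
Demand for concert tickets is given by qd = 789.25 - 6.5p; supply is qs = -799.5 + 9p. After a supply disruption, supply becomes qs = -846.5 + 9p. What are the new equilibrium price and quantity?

p' = 6543/62, q' = 3202/31

Original equilibrium: p* = 102.5, q* = 123.
New equilibrium: 789.25 - 6.5p = -846.5 + 9p, so 1635.75 = 15.5p and p' = 6543/62; q' = 789.25 − 6.5(6543/62) = 3202/31.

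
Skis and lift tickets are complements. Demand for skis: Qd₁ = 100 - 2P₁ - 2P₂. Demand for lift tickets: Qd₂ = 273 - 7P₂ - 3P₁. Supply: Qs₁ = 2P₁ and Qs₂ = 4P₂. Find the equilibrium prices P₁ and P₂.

Market 1: 100 - 2P₁ - 2P₂ = 2P₁ → 4P₁ + 2P₂ = 100.
Market 2: 11P₂ + 3P₁ = 273.
Eliminating P₂: 11×(1) − 2×(2) gives 38P₁ = 554, so P₁ = 277/19.
Back-substitute into (2): P₂ = (273 − 3×277/19) / 11 = 396/19.

P₁ = 277/19, P₂ = 396/19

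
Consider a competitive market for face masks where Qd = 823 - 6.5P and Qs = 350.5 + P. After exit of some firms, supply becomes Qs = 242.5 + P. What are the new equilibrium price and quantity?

Original equilibrium: P* = 63, Q* = 413.5.
New equilibrium: 823 - 6.5P = 242.5 + P, so 580.5 = 7.5P and P' = 77.4; Q' = 823 − 6.5(77.4) = 319.9.

P' = 77.4, Q' = 319.9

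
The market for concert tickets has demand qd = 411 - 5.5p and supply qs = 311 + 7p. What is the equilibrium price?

p* = 8

Set qd = qs: 411 - 5.5p = 311 + 7p.
100 = 12.5p, so p* = 8.
q* = 411 − 5.5(8) = 367.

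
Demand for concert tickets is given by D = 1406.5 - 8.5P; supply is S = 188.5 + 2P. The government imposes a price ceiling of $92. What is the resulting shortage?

Shortage = 252

Equilibrium price would be P* = 116, so the ceiling at 92 binds.
At P = 92: D = 1406.5 − 8.5(92) = 624.5, S = 188.5 + 2(92) = 372.5.
Shortage = 624.5 − 372.5 = 252.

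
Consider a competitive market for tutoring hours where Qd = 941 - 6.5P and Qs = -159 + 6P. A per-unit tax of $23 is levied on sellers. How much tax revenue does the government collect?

Tax revenue = 6836.52

Pre-tax equilibrium: P* = 88, Q* = 369.
Tax on sellers shifts supply to Qs = -159 + 6(P − 23) = -297 + 6P.
941 - 6.5P = -297 + 6P gives buyer price Pb = 99.04; sellers receive Ps = 99.04 − 23 = 76.04.
New quantity: Q = 941 − 6.5(99.04) = 297.24.
Revenue = 23 × 297.24 = 6836.52.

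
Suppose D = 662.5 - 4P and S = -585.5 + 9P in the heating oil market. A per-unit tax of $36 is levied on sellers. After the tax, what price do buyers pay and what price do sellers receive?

Pre-tax equilibrium: P* = 96, Q* = 278.5.
Tax on sellers shifts supply to S = -585.5 + 9(P − 36) = -909.5 + 9P.
662.5 - 4P = -909.5 + 9P gives buyer price Pb = 1572/13; sellers receive Ps = 1572/13 − 36 = 1104/13.
New quantity: Q = 662.5 − 4(1572/13) = 4649/26.

Buyers pay 1572/13, sellers receive 1104/13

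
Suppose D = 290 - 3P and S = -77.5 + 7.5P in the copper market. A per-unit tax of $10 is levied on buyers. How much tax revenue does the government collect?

Pre-tax equilibrium: P* = 35, Q* = 185.
Tax on buyers shifts demand to D = 290 − 3(P + 10) = 260 - 3P.
260 - 3P = -77.5 + 7.5P gives seller price Ps = 225/7; buyers pay Pb = 225/7 + 10 = 295/7.
New quantity: Q = 290 − 3(295/7) = 1145/7.
Revenue = 10 × 1145/7 = 11450/7.

Tax revenue = 11450/7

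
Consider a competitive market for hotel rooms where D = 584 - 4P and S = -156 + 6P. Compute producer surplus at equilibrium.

Equilibrium: 584 - 4P = -156 + 6P gives P* = 74, Q* = 288.
Supply starts at P = 26 (where S = 0).
PS = ½(74 − 26)(288) = 6912.

Producer surplus = 6912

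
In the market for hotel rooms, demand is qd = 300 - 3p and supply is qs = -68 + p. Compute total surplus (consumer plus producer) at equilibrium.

Equilibrium: 300 - 3p = -68 + p gives p* = 92, q* = 24.
Demand choke price: p = 100; supply starts at p = 68.
CS = ½(100 − 92)(24) = 96; PS = ½(92 − 68)(24) = 288.

Total surplus = 384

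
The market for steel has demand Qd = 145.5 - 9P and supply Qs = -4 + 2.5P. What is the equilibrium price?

Set Qd = Qs: 145.5 - 9P = -4 + 2.5P.
149.5 = 11.5P, so P* = 13.
Q* = 145.5 − 9(13) = 28.5.

P* = 13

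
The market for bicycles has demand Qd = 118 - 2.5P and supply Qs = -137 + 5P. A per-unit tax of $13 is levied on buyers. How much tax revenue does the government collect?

Pre-tax equilibrium: P* = 34, Q* = 33.
Tax on buyers shifts demand to Qd = 118 − 2.5(P + 13) = 85.5 - 2.5P.
85.5 - 2.5P = -137 + 5P gives seller price Ps = 89/3; buyers pay Pb = 89/3 + 13 = 128/3.
New quantity: Q = 118 − 2.5(128/3) = 34/3.
Revenue = 13 × 34/3 = 442/3.

Tax revenue = 442/3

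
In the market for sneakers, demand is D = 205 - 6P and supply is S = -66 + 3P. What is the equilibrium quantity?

Set D = S: 205 - 6P = -66 + 3P.
271 = 9P, so P* = 271/9.
Q* = 205 − 6(271/9) = 73/3.

Q* = 73/3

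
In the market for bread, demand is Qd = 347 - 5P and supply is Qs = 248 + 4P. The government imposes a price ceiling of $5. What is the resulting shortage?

Equilibrium price would be P* = 11, so the ceiling at 5 binds.
At P = 5: Qd = 347 − 5(5) = 322, Qs = 248 + 4(5) = 268.
Shortage = 322 − 268 = 54.

Shortage = 54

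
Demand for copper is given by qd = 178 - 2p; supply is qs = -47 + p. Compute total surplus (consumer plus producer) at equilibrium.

Equilibrium: 178 - 2p = -47 + p gives p* = 75, q* = 28.
Demand choke price: p = 89; supply starts at p = 47.
CS = ½(89 − 75)(28) = 196; PS = ½(75 − 47)(28) = 392.

Total surplus = 588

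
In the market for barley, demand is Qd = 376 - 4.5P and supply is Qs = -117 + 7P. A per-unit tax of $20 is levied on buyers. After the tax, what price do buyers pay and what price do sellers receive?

Buyers pay 1266/23, sellers receive 806/23

Pre-tax equilibrium: P* = 986/23, Q* = 4211/23.
Tax on buyers shifts demand to Qd = 376 − 4.5(P + 20) = 286 - 4.5P.
286 - 4.5P = -117 + 7P gives seller price Ps = 806/23; buyers pay Pb = 806/23 + 20 = 1266/23.
New quantity: Q = 376 − 4.5(1266/23) = 2951/23.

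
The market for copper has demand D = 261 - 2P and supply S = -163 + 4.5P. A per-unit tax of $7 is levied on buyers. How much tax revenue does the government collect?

Pre-tax equilibrium: P* = 848/13, Q* = 1697/13.
Tax on buyers shifts demand to D = 261 − 2(P + 7) = 247 - 2P.
247 - 2P = -163 + 4.5P gives seller price Ps = 820/13; buyers pay Pb = 820/13 + 7 = 911/13.
New quantity: Q = 261 − 2(911/13) = 1571/13.
Revenue = 7 × 1571/13 = 10997/13.

Tax revenue = 10997/13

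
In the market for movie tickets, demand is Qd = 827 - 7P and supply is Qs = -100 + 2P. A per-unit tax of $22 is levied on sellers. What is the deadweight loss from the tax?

Pre-tax equilibrium: P* = 103, Q* = 106.
Tax on sellers shifts supply to Qs = -100 + 2(P − 22) = -144 + 2P.
827 - 7P = -144 + 2P gives buyer price Pb = 971/9; sellers receive Ps = 971/9 − 22 = 773/9.
New quantity: Q = 827 − 7(971/9) = 646/9.
DWL = ½ × 22 × (106 − 646/9) = 3388/9.

Deadweight loss = 3388/9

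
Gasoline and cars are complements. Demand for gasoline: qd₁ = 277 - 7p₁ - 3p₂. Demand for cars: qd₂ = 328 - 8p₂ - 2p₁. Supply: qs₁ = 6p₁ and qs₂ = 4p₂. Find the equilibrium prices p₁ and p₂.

p₁ = 15.6, p₂ = 371/15

Market 1: 277 - 7p₁ - 3p₂ = 6p₁ → 13p₁ + 3p₂ = 277.
Market 2: 12p₂ + 2p₁ = 328.
Eliminating p₂: 12×(1) − 3×(2) gives 150p₁ = 2340, so p₁ = 15.6.
Back-substitute into (2): p₂ = (328 − 2×15.6) / 12 = 371/15.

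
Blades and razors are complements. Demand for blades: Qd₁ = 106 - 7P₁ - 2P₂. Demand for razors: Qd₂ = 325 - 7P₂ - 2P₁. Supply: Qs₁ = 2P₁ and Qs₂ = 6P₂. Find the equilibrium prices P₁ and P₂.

P₁ = 728/113, P₂ = 2713/113

Market 1: 106 - 7P₁ - 2P₂ = 2P₁ → 9P₁ + 2P₂ = 106.
Market 2: 13P₂ + 2P₁ = 325.
Eliminating P₂: 13×(1) − 2×(2) gives 113P₁ = 728, so P₁ = 728/113.
Back-substitute into (2): P₂ = (325 − 2×728/113) / 13 = 2713/113.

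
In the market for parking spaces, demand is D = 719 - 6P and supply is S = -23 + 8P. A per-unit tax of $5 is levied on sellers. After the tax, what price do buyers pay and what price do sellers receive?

Buyers pay 391/7, sellers receive 356/7

Pre-tax equilibrium: P* = 53, Q* = 401.
Tax on sellers shifts supply to S = -23 + 8(P − 5) = -63 + 8P.
719 - 6P = -63 + 8P gives buyer price Pb = 391/7; sellers receive Ps = 391/7 − 5 = 356/7.
New quantity: Q = 719 − 6(391/7) = 2687/7.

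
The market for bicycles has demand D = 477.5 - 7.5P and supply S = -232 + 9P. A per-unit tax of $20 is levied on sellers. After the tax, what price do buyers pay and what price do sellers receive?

Pre-tax equilibrium: P* = 43, Q* = 155.
Tax on sellers shifts supply to S = -232 + 9(P − 20) = -412 + 9P.
477.5 - 7.5P = -412 + 9P gives buyer price Pb = 593/11; sellers receive Ps = 593/11 − 20 = 373/11.
New quantity: Q = 477.5 − 7.5(593/11) = 805/11.

Buyers pay 593/11, sellers receive 373/11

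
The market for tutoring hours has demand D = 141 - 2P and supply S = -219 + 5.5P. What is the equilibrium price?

Set D = S: 141 - 2P = -219 + 5.5P.
360 = 7.5P, so P* = 48.
Q* = 141 − 2(48) = 45.

P* = 48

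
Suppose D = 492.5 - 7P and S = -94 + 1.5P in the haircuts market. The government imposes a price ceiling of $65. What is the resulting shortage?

Shortage = 34

Equilibrium price would be P* = 69, so the ceiling at 65 binds.
At P = 65: D = 492.5 − 7(65) = 37.5, S = -94 + 1.5(65) = 3.5.
Shortage = 37.5 − 3.5 = 34.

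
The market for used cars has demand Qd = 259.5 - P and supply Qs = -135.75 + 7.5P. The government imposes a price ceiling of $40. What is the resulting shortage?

Shortage = 55.25

Equilibrium price would be P* = 46.5, so the ceiling at 40 binds.
At P = 40: Qd = 259.5 − 1(40) = 219.5, Qs = -135.75 + 7.5(40) = 164.25.
Shortage = 219.5 − 164.25 = 55.25.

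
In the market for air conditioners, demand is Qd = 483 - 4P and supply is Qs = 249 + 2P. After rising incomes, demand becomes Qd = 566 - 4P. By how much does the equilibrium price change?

Original equilibrium: P* = 39, Q* = 327.
New equilibrium: 566 - 4P = 249 + 2P, so 317 = 6P and P' = 317/6; Q' = 566 − 4(317/6) = 1064/3.
Change in price: 317/6 − 39 = 83/6.

ΔP = 83/6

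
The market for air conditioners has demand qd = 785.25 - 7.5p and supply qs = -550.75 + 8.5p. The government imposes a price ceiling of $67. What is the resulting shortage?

Equilibrium price would be p* = 83.5, so the ceiling at 67 binds.
At p = 67: qd = 785.25 − 7.5(67) = 282.75, qs = -550.75 + 8.5(67) = 18.75.
Shortage = 282.75 − 18.75 = 264.

Shortage = 264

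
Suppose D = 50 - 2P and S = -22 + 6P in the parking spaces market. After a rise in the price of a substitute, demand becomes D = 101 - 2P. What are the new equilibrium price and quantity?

P' = 15.375, Q' = 70.25

Original equilibrium: P* = 9, Q* = 32.
New equilibrium: 101 - 2P = -22 + 6P, so 123 = 8P and P' = 15.375; Q' = 101 − 2(15.375) = 70.25.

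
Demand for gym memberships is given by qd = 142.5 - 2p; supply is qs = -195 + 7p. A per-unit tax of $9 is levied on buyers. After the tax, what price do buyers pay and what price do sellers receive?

Pre-tax equilibrium: p* = 37.5, q* = 67.5.
Tax on buyers shifts demand to qd = 142.5 − 2(p + 9) = 124.5 - 2p.
124.5 - 2p = -195 + 7p gives seller price ps = 35.5; buyers pay pb = 35.5 + 9 = 44.5.
New quantity: q = 142.5 − 2(44.5) = 53.5.

Buyers pay $44.5, sellers receive $35.5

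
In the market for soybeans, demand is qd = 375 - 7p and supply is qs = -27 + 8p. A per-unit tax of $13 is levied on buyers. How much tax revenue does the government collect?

Pre-tax equilibrium: p* = 26.8, q* = 187.4.
Tax on buyers shifts demand to qd = 375 − 7(p + 13) = 284 - 7p.
284 - 7p = -27 + 8p gives seller price ps = 311/15; buyers pay pb = 311/15 + 13 = 506/15.
New quantity: q = 375 − 7(506/15) = 2083/15.
Revenue = 13 × 2083/15 = 27079/15.

Tax revenue = 27079/15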